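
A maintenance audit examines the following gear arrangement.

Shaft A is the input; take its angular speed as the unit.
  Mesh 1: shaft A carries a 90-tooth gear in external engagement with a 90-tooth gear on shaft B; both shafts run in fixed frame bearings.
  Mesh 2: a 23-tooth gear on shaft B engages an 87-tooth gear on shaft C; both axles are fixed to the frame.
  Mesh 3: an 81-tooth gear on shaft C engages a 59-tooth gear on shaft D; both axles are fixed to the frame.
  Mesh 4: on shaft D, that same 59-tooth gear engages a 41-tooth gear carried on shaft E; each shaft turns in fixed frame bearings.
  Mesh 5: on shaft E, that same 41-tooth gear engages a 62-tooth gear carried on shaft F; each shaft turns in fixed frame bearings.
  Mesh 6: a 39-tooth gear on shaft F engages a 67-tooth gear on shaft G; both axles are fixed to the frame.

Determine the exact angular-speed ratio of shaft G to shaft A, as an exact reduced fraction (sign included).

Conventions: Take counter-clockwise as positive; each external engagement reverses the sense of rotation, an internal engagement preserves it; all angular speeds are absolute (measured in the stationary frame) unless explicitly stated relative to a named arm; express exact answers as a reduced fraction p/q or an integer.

24219/120466

class = fixed-axis compound train [6 meshes; 6 ratios multiply, 6 sense flips]
mesh 1 [90T→90T]: running ratio 1, sense −
mesh 2 [23T→87T]: running ratio 23/87, sense +
mesh 3 [81T→59T]: running ratio 621/1711, sense −
mesh 4 [59T→41T]: running ratio 621/1189, sense +
mesh 5 [41T→62T]: running ratio 621/1798, sense −
mesh 6 [39T→67T]: running ratio 24219/120466, sense +
ω_out/ω_in = 24219/120466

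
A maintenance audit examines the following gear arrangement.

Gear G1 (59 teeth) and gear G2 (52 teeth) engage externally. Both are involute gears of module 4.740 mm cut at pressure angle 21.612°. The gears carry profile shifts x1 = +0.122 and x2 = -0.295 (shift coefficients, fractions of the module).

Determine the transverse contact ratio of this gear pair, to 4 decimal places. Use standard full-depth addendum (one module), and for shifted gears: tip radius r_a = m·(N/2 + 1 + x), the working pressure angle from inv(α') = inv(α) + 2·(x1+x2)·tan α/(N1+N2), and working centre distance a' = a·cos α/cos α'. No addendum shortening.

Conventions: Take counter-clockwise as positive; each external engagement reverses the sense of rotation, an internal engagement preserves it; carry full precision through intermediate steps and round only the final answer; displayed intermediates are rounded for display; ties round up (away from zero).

topology: single-mesh involute geometry — m = 4.740, 59T/52T pair
base radii: r_b1 = 129.999862, r_b2 = 114.576150
tip radii: r_a1 = 145.148280, r_a2 = 126.581700
inv(α') = inv(21.612°) + 2·(+0.122-0.295)·tan α/(59+52) = 0.01773483  ⇒  α' = 21.15044°
a' = a·cos α / cos α' = 263.0700·cos 21.612°/cos 21.15044° = 262.241586
action lengths: √(r_a1²−r_b1²) = 64.560506, √(r_a2²−r_b2²) = 53.807366
base pitch p_b = π·m·cos α = 13.844292
CR = (64.560506 + 53.807366 − 262.241586·sin 21.15044°)/13.844292 = 1.715248
contact ratio ≈ 1.7152

1.7152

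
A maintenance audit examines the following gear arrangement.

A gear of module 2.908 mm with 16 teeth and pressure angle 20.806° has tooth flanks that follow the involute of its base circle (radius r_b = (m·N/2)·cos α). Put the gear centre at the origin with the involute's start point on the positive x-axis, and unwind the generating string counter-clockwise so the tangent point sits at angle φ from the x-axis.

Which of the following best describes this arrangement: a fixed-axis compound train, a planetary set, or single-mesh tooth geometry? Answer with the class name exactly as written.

topology: single-mesh involute geometry — m = 2.908, N = 16
classification: single-mesh tooth geometry

single-mesh tooth geometry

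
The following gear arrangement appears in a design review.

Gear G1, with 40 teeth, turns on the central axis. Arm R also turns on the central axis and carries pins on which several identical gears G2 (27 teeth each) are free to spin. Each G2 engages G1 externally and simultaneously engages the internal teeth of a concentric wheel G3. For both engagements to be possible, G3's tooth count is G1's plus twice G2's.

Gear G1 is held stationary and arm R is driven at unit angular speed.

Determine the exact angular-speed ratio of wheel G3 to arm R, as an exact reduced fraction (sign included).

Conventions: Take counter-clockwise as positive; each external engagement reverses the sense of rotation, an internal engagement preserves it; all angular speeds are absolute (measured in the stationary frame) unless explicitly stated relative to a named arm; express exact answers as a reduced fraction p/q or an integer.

planetary set (40T centre, 27T on arm, 94T internal) — Willis relation
ring teeth: 40 + 2·27 = 94
40(ω_sun−ω_arm) = −94(ω_ring−ω_arm),  ω_sun = 0, ω_arm = 1
ω_ring = 1 − (40/94)(0−1) = 67/47
ω_out/ω_in = 67/47

67/47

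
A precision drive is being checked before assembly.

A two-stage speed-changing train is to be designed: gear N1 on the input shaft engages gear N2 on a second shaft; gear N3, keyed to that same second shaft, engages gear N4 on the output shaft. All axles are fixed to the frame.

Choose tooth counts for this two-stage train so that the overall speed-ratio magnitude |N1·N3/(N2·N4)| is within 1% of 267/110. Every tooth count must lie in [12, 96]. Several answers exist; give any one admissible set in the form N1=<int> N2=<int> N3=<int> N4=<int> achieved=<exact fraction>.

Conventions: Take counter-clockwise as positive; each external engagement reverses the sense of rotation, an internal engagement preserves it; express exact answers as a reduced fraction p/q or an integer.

N1=12 N2=20 N3=89 N4=22 achieved=267/110

topology: fixed-axis compound train — 2 stages, target 267/110
target = 267/110 in lowest terms: an exact hit needs N1·N3 = k·267 and N2·N4 = k·110 for one integer k, every count in [12, 96]; additionally prefer no 1:1 stage (N1 ≠ N2, N3 ≠ N4)
k = 1…3: no 1:1-free in-range split of k·267 and k·110 into factor pairs; take k = 4
k = 4: N1·N3 = 1068 = 12·89, N2·N4 = 440 = 20·22
achieved = 12·89/(20·22) = 267/110; |achieved − target| = 0 ≤ 267/11000 ✓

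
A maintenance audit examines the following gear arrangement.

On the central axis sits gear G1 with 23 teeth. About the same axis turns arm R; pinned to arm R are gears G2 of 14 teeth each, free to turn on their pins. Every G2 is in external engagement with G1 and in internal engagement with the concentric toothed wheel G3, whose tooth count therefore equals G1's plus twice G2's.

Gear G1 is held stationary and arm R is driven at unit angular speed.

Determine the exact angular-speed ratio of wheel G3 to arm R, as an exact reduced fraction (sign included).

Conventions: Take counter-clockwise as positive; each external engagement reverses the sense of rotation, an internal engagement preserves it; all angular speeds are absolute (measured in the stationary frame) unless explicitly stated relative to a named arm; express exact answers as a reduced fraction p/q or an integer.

74/51

planetary set (23T centre, 14T on arm, 51T internal) — Willis relation
ring teeth: 23 + 2·14 = 51
23(ω_sun−ω_arm) = −51(ω_ring−ω_arm),  ω_sun = 0, ω_arm = 1
ω_ring = 1 − (23/51)(0−1) = 74/51
ω_out/ω_in = 74/51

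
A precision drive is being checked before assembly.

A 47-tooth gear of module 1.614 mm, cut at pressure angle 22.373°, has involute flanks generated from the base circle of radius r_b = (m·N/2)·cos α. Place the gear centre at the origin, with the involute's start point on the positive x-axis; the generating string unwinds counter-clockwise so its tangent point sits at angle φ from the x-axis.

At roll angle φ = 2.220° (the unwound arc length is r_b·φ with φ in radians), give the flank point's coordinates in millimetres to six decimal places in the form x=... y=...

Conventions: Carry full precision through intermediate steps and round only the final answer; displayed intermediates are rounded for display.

x=35.100232 y=0.000680

topology: single-mesh involute geometry — m = 1.614, N = 47
pitch radius r_p = m·N/2 = 1.614·47/2 = 37.929000
base radius r_b = r_p·cos α = 37.929000·cos 22.373° = 35.073914
roll angle φ = 2.220° = 0.03874631 rad
x = r_b·(cos φ + φ·sin φ) = 35.100232
y = r_b·(sin φ − φ·cos φ) = 0.000680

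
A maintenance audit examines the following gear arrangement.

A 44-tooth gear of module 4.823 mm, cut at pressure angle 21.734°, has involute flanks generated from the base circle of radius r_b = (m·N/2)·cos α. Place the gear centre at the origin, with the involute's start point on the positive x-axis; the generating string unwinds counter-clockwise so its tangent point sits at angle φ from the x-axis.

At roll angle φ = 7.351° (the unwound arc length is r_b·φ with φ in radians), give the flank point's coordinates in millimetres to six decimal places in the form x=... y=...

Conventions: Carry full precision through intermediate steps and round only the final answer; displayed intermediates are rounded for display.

x=99.371116 y=0.069271

topology: single-mesh involute geometry — m = 4.823, N = 44
pitch radius r_p = m·N/2 = 4.823·44/2 = 106.106000
base radius r_b = r_p·cos α = 106.106000·cos 21.734° = 98.563242
roll angle φ = 7.351° = 0.12829915 rad
x = r_b·(cos φ + φ·sin φ) = 99.371116
y = r_b·(sin φ − φ·cos φ) = 0.069271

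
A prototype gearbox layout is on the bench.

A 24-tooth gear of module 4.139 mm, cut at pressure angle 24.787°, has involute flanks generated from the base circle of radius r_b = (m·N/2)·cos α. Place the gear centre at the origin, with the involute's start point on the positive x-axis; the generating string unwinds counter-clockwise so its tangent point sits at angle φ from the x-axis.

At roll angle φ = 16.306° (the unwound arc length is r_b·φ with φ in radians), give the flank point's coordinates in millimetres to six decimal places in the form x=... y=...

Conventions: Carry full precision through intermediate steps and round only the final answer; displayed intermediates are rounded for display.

x=46.881494 y=0.343663

recognized (one wheel, involute flank): single-mesh tooth geometry, m = 4.139, N = 24
pitch radius r_p = m·N/2 = 4.139·24/2 = 49.668000
base radius r_b = r_p·cos α = 49.668000·cos 24.787° = 45.092218
roll angle φ = 16.306° = 0.28459339 rad
x = r_b·(cos φ + φ·sin φ) = 46.881494
y = r_b·(sin φ − φ·cos φ) = 0.343663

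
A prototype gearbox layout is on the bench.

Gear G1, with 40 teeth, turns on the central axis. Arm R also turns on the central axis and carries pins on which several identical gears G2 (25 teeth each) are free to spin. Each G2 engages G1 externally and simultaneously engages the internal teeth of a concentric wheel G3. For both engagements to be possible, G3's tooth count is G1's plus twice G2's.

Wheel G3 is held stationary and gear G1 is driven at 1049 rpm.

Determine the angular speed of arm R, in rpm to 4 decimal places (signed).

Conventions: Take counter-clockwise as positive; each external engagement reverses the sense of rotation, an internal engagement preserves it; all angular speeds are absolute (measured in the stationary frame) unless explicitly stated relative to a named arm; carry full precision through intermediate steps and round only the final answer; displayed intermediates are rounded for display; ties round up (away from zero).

planetary set (40T centre, 25T on arm, 90T internal) — Willis relation
normalise by the input: solve with ω_sun = 1, then scale by 1049 rpm
ring teeth: 40 + 2·25 = 90
40(ω_sun−ω_arm) = −90(ω_ring−ω_arm),  ω_ring = 0, ω_sun = 1
40(1−ω_arm) = −90(0−ω_arm)  ⇒  130·ω_arm = 40  ⇒  ω_arm = 4/13
scale: ω_arm = 4/13 × 1049 rpm = +322.7692 rpm

+322.7692 rpm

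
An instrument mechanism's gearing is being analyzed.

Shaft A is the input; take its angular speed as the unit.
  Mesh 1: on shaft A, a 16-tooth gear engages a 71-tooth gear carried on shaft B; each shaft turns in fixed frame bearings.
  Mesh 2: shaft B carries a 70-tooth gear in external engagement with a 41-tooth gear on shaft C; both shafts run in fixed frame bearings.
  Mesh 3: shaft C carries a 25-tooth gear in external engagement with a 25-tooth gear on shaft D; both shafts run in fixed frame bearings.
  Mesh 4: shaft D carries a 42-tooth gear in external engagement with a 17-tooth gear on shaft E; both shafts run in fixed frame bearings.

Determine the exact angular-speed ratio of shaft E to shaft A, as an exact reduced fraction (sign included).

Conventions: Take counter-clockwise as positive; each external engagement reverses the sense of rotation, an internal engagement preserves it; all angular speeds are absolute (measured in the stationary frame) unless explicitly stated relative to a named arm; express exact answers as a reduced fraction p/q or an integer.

47040/49487

class = fixed-axis compound train [4 meshes; 4 ratios multiply, 4 sense flips]
mesh 1 [16T→71T]: running ratio 16/71, sense −
mesh 2 [70T→41T]: running ratio 1120/2911, sense +
mesh 3 [25T→25T]: running ratio 1120/2911, sense −
mesh 4 [42T→17T]: running ratio 47040/49487, sense +
ω_out/ω_in = 47040/49487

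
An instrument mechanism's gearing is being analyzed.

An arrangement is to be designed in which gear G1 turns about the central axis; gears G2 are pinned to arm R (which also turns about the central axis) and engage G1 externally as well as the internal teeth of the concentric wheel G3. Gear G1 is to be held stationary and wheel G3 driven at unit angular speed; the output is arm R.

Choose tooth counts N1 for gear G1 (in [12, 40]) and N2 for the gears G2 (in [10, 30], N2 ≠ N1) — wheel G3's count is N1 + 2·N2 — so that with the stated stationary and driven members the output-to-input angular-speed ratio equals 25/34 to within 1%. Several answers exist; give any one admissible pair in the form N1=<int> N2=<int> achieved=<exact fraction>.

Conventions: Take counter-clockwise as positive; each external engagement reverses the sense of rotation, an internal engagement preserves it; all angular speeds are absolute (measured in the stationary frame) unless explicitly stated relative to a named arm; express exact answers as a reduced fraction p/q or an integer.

N1=18 N2=16 achieved=25/34

design class (target 25/34): planetary set
Willis with ω_sun = 0: ω_arm/ω_ring = N3/(N1+N3); set equal to 25/34  ⇒  N3/N1 = (25/34)/(1 − 25/34) = 25/9
N3 = N1 + 2·N2  ⇒  N2/N1 = (N3/N1 − 1)/2 = (25/9 − 1)/2 = 8/9
smallest multiple with N1 ≥ 12 and N2 ≥ 10: k = 2  ⇒  N1 = 2·9 = 18, N2 = 2·8 = 16 (N1 ≤ 40, N2 ≤ 30, N2 ≠ N1 ✓), N3 = 18 + 2·16 = 50
check: N3/(N1+N3) with N1 = 18, N3 = 50 gives 25/34; |achieved − target| = 0 ≤ 1/136 ✓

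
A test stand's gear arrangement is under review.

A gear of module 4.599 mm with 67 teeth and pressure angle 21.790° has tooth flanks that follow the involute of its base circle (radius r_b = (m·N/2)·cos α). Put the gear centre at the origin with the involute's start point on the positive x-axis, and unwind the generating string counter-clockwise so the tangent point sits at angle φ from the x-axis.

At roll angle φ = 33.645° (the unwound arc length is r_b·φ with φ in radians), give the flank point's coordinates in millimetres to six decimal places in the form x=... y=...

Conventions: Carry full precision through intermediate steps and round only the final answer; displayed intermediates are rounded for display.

x=165.637587 y=9.326877

recognized (one wheel, involute flank): single-mesh tooth geometry, m = 4.599, N = 67
pitch radius r_p = m·N/2 = 4.599·67/2 = 154.066500
base radius r_b = r_p·cos α = 154.066500·cos 21.790° = 143.058545
roll angle φ = 33.645° = 0.58721603 rad
x = r_b·(cos φ + φ·sin φ) = 165.637587
y = r_b·(sin φ − φ·cos φ) = 9.326877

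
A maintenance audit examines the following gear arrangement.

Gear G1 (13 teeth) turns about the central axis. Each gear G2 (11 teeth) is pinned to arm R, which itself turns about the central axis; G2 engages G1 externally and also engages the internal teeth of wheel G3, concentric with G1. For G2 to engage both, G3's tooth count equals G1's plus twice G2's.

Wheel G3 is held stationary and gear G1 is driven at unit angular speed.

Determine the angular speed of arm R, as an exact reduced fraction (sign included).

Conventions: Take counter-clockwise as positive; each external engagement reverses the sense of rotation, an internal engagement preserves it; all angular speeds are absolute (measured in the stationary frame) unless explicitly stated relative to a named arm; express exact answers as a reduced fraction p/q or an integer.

topology: planetary set — G1 13T / G2 11T / G3 35T, arm = carrier (Willis)
ring teeth: 13 + 2·11 = 35
13(ω_sun−ω_arm) = −35(ω_ring−ω_arm),  ω_ring = 0, ω_sun = 1
13(1−ω_arm) = −35(0−ω_arm)  ⇒  48·ω_arm = 13  ⇒  ω_arm = 13/48
exact speed ratio = 13/48

13/48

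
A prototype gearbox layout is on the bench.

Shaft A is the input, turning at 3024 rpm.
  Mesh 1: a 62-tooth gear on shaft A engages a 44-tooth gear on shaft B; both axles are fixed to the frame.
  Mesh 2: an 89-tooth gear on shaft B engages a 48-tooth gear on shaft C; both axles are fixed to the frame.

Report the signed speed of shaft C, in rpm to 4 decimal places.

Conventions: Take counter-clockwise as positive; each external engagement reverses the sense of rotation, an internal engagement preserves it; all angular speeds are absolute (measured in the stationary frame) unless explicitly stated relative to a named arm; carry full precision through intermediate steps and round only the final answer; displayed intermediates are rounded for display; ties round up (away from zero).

+7900.7727 rpm

2-mesh fixed-axis compound train (all bearings frame-fixed)
mesh 1 [62T→44T]: ω = 3024.0000×62/44 = 4261.0909 rpm, sense flips to −
mesh 2 [89T→48T]: ω = 4261.0909×89/48 = 7900.7727 rpm, sense flips to +
signed output speed = +7900.7727 rpm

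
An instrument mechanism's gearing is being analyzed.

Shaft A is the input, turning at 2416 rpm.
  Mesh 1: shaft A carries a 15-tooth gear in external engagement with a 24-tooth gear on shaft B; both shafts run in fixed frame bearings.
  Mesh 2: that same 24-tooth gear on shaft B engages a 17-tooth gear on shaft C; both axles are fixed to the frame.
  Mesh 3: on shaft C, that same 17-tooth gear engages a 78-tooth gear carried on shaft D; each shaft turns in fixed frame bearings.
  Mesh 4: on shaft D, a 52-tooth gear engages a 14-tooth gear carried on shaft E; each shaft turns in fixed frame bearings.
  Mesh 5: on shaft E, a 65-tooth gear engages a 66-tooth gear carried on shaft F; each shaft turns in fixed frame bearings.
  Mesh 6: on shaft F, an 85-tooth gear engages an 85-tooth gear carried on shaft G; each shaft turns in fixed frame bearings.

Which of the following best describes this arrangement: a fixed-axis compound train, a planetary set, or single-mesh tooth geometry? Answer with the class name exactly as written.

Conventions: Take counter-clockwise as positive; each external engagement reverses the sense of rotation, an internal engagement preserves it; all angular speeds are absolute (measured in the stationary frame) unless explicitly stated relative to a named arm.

fixed-axis compound train

class = fixed-axis compound train [6 meshes; 6 ratios multiply, 6 sense flips]
classification: fixed-axis compound train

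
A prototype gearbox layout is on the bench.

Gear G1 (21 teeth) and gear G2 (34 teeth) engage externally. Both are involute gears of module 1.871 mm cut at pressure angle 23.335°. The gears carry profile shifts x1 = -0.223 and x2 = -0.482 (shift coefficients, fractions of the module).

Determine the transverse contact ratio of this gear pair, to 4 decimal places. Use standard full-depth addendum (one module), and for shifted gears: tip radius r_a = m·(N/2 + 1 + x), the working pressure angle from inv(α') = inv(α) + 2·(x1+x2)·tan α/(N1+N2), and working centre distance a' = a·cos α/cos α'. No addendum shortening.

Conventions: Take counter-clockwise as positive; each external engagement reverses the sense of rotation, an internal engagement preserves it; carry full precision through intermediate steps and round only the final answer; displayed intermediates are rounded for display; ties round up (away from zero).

1.7420

topology: single-mesh involute geometry — m = 1.871, 21T/34T pair
base radii: r_b1 = 18.038588, r_b2 = 29.205333
tip radii: r_a1 = 21.099267, r_a2 = 32.776178
inv(α') = inv(23.335°) + 2·(-0.223-0.482)·tan α/(21+34) = 0.01306048  ⇒  α' = 19.16537°
a' = a·cos α / cos α' = 51.4525·cos 23.335°/cos 19.16537° = 50.016065
action lengths: √(r_a1²−r_b1²) = 10.944789, √(r_a2²−r_b2²) = 14.877041
base pitch p_b = π·m·cos α = 5.397133
CR = (10.944789 + 14.877041 − 50.016065·sin 19.16537°)/5.397133 = 1.741992
contact ratio ≈ 1.7420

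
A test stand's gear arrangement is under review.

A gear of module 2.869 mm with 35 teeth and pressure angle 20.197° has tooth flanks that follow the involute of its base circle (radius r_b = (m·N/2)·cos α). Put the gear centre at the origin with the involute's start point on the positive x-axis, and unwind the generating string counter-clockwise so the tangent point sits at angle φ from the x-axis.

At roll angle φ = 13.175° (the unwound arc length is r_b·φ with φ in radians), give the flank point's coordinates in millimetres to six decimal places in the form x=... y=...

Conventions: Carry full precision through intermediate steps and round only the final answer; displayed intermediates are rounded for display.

x=48.349636 y=0.189965

single-mesh involute tooth geometry (35T wheel at module 2.869)
pitch radius r_p = m·N/2 = 2.869·35/2 = 50.207500
base radius r_b = r_p·cos α = 50.207500·cos 20.197° = 47.120296
roll angle φ = 13.175° = 0.22994713 rad
x = r_b·(cos φ + φ·sin φ) = 48.349636
y = r_b·(sin φ − φ·cos φ) = 0.189965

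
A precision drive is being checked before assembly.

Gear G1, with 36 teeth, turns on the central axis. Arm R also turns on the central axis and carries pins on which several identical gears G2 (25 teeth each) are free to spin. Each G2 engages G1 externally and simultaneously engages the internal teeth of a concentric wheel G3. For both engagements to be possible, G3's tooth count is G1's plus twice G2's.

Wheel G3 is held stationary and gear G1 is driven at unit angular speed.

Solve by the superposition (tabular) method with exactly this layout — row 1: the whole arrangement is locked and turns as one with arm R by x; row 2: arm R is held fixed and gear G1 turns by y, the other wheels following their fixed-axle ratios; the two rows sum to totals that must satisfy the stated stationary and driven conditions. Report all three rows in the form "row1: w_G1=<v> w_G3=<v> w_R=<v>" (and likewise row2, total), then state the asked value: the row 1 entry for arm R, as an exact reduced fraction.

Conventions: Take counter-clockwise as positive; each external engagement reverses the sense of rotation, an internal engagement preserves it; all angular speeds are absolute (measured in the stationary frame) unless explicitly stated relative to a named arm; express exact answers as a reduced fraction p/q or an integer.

class = planetary set [G3 = 36+2·25 = 86; Willis about the carrier]
row 1: whole set turns with the arm by x
row 2 — arm fixed, fixed-axis ratios: sun y, ring −(36/86)·y, arm 0
boundary: total ω_ring = x − (36/86)·y = 0 and total ω_sun = x + y = 1  ⇒  y = 43/61, x = 18/61
row 2 ring = −(36/86)·43/61 = -18/61
totals (row 1 + row 2): sun 18/61 + 43/61 = 1, ring 18/61 + (-18/61) = 0, arm 18/61 + 0 = 18/61
asked cell (row1, arm) = 18/61

row1: w_G1=18/61 w_G3=18/61 w_R=18/61
row2: w_G1=43/61 w_G3=-18/61 w_R=0
total: w_G1=1 w_G3=0 w_R=18/61
asked value: 18/61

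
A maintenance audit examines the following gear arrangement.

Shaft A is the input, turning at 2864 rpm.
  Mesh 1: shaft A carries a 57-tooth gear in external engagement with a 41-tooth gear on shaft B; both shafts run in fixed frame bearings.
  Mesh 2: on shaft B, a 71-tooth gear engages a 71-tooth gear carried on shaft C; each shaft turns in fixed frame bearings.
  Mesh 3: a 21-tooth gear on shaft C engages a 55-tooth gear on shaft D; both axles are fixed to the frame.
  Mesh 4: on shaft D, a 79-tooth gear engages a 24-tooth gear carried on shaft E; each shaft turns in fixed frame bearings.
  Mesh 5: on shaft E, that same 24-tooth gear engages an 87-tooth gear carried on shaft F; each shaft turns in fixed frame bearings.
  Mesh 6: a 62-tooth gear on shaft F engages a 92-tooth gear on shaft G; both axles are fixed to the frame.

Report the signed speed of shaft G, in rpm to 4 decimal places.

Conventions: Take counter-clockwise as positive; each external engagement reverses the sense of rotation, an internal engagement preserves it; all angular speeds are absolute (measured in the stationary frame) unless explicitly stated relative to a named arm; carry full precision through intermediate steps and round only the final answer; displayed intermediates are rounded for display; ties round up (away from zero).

6-mesh fixed-axis compound train (all bearings frame-fixed)
mesh 1 [57T→41T]: ω = 2864.0000×57/41 = 3981.6585 rpm, sense flips to −
mesh 2 [71T→71T]: ω = 3981.6585×71/71 = 3981.6585 rpm, sense flips to +
mesh 3 [21T→55T]: ω = 3981.6585×21/55 = 1520.2696 rpm, sense flips to −
mesh 4 [79T→24T]: ω = 1520.2696×79/24 = 5004.2208 rpm, sense flips to +
mesh 5 [24T→87T]: ω = 5004.2208×24/87 = 1380.4747 rpm, sense flips to −
mesh 6 [62T→92T]: ω = 1380.4747×62/92 = 930.3199 rpm, sense flips to +
signed output speed = +930.3199 rpm

+930.3199 rpm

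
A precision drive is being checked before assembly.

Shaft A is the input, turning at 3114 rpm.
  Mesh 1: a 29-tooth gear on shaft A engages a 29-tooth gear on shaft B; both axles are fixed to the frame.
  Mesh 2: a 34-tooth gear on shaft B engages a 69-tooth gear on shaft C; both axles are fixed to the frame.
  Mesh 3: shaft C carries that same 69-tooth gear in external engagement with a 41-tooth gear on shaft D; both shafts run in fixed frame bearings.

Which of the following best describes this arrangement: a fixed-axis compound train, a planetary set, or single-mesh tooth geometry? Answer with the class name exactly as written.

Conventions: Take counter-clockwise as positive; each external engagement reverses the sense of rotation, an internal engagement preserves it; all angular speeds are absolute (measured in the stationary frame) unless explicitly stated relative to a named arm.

topology: fixed-axis compound train — 3 meshes, A→D
classification: fixed-axis compound train

fixed-axis compound train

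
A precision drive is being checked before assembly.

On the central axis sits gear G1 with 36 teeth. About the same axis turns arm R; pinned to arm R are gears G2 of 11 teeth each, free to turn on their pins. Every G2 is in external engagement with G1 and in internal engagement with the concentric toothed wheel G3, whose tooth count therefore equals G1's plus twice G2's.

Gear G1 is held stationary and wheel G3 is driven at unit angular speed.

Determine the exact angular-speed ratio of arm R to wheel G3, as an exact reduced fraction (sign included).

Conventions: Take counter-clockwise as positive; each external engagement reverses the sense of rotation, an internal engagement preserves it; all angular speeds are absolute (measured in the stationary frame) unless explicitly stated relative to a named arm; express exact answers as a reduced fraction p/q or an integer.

29/47

recognized (axles ride arm R): planetary set, 36/11/58 teeth
ring teeth: 36 + 2·11 = 58
36(ω_sun−ω_arm) = −58(ω_ring−ω_arm),  ω_sun = 0, ω_ring = 1
36(0−ω_arm) = −58(1−ω_arm)  ⇒  94·ω_arm = 58  ⇒  ω_arm = 29/47
ω_out/ω_in = 29/47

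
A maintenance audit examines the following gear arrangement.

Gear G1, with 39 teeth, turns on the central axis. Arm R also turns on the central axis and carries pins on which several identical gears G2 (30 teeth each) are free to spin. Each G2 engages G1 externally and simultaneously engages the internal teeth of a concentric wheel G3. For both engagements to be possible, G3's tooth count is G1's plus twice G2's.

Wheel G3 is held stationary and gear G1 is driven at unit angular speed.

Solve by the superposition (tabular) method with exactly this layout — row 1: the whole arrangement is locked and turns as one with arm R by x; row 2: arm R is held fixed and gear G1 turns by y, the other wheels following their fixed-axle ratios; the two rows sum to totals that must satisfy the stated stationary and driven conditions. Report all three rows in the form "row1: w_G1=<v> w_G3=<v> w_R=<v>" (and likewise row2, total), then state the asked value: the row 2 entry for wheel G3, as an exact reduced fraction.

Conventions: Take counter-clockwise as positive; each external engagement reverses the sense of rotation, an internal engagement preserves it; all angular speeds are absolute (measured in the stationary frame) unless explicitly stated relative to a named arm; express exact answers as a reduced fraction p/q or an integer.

recognized (axles ride arm R): planetary set, 39/30/99 teeth
row 1: whole set turns with the arm by x
row 2 (arm held, sun turns y): ω_ring = −(39/99)·y, ω_arm = 0
boundary: total ω_ring = x − (39/99)·y = 0 and total ω_sun = x + y = 1  ⇒  y = 33/46, x = 13/46
row 2 ring = −(39/99)·33/46 = -13/46
totals (row 1 + row 2): sun 13/46 + 33/46 = 1, ring 13/46 + (-13/46) = 0, arm 13/46 + 0 = 13/46
asked cell (row2, ring) = -13/46

row1: w_G1=13/46 w_G3=13/46 w_R=13/46
row2: w_G1=33/46 w_G3=-13/46 w_R=0
total: w_G1=1 w_G3=0 w_R=13/46
asked value: -13/46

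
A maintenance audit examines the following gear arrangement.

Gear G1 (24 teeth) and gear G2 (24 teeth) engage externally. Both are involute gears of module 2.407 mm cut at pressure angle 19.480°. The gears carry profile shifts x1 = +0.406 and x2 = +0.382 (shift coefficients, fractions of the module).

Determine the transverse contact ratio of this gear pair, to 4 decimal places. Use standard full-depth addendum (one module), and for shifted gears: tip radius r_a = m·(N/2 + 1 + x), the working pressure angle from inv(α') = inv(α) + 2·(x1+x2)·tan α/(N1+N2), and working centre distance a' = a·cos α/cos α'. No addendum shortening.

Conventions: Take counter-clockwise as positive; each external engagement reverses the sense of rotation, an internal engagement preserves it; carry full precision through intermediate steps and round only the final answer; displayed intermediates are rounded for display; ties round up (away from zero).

class = single-mesh tooth geometry [involute pair 24T × 24T, m = 2.407]
base radii: r_b1 = 27.230621, r_b2 = 27.230621
tip radii: r_a1 = 32.268242, r_a2 = 32.210474
inv(α') = inv(19.480°) + 2·(+0.406+0.382)·tan α/(24+24) = 0.02534964  ⇒  α' = 23.70694°
a' = a·cos α / cos α' = 57.7680·cos 19.480°/cos 23.70694° = 59.480577
action lengths: √(r_a1²−r_b1²) = 17.312791, √(r_a2²−r_b2²) = 17.204881
base pitch p_b = π·m·cos α = 7.128960
CR = (17.312791 + 17.204881 − 59.480577·sin 23.70694°)/7.128960 = 1.487312
contact ratio ≈ 1.4873

1.4873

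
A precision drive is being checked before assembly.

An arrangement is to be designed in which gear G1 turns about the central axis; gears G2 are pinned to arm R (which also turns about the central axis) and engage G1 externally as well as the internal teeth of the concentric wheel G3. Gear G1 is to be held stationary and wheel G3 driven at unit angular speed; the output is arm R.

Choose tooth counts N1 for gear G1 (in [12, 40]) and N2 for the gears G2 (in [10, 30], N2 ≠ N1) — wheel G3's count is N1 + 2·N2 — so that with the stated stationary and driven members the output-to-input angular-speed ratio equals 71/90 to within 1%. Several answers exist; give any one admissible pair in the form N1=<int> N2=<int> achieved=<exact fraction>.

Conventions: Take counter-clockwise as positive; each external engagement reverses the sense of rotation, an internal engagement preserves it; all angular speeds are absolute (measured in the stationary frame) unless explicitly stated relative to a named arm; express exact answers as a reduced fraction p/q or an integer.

topology: planetary set — design target 71/90, arm = carrier (Willis)
Willis with ω_sun = 0: ω_arm/ω_ring = N3/(N1+N3); set equal to 71/90  ⇒  N3/N1 = (71/90)/(1 − 71/90) = 71/19
N3 = N1 + 2·N2  ⇒  N2/N1 = (N3/N1 − 1)/2 = (71/19 − 1)/2 = 26/19
smallest multiple with N1 ≥ 12 and N2 ≥ 10: k = 1  ⇒  N1 = 1·19 = 19, N2 = 1·26 = 26 (N1 ≤ 40, N2 ≤ 30, N2 ≠ N1 ✓), N3 = 19 + 2·26 = 71
check: N3/(N1+N3) with N1 = 19, N3 = 71 gives 71/90; |achieved − target| = 0 ≤ 71/9000 ✓

N1=19 N2=26 achieved=71/90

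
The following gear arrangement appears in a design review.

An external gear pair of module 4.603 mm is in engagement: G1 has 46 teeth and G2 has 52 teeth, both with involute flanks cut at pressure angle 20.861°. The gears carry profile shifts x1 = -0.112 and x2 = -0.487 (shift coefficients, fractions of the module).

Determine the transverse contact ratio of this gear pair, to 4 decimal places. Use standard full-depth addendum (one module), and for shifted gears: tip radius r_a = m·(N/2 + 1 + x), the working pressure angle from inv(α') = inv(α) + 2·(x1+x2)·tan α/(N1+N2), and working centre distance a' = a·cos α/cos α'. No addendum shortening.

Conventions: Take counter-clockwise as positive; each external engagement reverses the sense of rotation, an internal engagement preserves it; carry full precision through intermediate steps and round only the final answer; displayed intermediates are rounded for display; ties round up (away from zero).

1.8539

class = single-mesh tooth geometry [involute pair 46T × 52T, m = 4.603]
base radii: r_b1 = 98.928978, r_b2 = 111.832758
tip radii: r_a1 = 109.956464, r_a2 = 122.039339
inv(α') = inv(20.861°) + 2·(-0.112-0.487)·tan α/(46+52) = 0.01233145  ⇒  α' = 18.81264°
a' = a·cos α / cos α' = 225.5470·cos 20.861°/cos 18.81264° = 222.656457
action lengths: √(r_a1²−r_b1²) = 47.994596, √(r_a2²−r_b2²) = 48.857287
base pitch p_b = π·m·cos α = 13.512807
CR = (47.994596 + 48.857287 − 222.656457·sin 18.81264°)/13.512807 = 1.853860
contact ratio ≈ 1.8539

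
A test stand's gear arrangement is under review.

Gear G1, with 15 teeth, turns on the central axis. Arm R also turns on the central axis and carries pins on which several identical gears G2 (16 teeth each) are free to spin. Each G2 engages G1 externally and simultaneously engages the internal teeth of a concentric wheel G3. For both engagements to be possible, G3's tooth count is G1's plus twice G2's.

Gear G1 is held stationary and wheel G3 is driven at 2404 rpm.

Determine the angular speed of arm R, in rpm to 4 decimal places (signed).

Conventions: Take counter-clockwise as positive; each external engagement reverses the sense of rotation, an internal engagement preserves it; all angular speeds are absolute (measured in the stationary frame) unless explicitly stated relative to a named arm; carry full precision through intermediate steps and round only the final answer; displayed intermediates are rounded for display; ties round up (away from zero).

+1822.3871 rpm

class = planetary set [G3 = 15+2·16 = 47; Willis about the carrier]
normalise by the input: solve with ω_ring = 1, then scale by 2404 rpm
ring teeth: 15 + 2·16 = 47
15(ω_sun−ω_arm) = −47(ω_ring−ω_arm),  ω_sun = 0, ω_ring = 1
15(0−ω_arm) = −47(1−ω_arm)  ⇒  62·ω_arm = 47  ⇒  ω_arm = 47/62
scale: ω_arm = 47/62 × 2404 rpm = +1822.3871 rpm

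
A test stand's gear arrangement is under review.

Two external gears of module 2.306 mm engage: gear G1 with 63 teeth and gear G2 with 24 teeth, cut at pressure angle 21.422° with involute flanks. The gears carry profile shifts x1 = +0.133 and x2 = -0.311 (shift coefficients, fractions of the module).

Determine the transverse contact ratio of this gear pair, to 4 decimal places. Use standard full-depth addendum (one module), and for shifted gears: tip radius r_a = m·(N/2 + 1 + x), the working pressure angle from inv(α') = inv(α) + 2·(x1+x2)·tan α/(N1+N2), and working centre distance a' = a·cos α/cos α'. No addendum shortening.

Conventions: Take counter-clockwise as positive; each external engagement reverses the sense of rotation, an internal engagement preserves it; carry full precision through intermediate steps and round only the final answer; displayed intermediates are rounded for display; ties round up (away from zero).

1.6927

single-mesh involute tooth geometry (63T engaging 24T at module 2.306)
base radii: r_b1 = 67.620782, r_b2 = 25.760298
tip radii: r_a1 = 75.251698, r_a2 = 29.260834
inv(α') = inv(21.422°) + 2·(+0.133-0.311)·tan α/(63+24) = 0.01684886  ⇒  α' = 20.80515°
a' = a·cos α / cos α' = 100.3110·cos 21.422°/cos 20.80515° = 99.894849
action lengths: √(r_a1²−r_b1²) = 33.018903, √(r_a2²−r_b2²) = 13.878165
base pitch p_b = π·m·cos α = 6.744030
CR = (33.018903 + 13.878165 − 99.894849·sin 20.80515°)/6.744030 = 1.692655
contact ratio ≈ 1.6927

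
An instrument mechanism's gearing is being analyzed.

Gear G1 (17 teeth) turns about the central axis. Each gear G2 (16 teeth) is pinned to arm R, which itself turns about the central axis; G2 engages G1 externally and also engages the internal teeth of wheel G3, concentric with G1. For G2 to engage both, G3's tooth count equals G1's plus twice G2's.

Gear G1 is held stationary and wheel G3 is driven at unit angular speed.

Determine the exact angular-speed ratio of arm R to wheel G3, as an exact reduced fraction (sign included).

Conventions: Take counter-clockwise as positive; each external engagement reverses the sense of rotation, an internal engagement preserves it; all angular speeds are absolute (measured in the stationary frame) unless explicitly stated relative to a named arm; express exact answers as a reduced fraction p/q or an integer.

49/66

planetary set (17T centre, 16T on arm, 49T internal) — Willis relation
ring teeth: 17 + 2·16 = 49
17(ω_sun−ω_arm) = −49(ω_ring−ω_arm),  ω_sun = 0, ω_ring = 1
17(0−ω_arm) = −49(1−ω_arm)  ⇒  66·ω_arm = 49  ⇒  ω_arm = 49/66
ω_out/ω_in = 49/66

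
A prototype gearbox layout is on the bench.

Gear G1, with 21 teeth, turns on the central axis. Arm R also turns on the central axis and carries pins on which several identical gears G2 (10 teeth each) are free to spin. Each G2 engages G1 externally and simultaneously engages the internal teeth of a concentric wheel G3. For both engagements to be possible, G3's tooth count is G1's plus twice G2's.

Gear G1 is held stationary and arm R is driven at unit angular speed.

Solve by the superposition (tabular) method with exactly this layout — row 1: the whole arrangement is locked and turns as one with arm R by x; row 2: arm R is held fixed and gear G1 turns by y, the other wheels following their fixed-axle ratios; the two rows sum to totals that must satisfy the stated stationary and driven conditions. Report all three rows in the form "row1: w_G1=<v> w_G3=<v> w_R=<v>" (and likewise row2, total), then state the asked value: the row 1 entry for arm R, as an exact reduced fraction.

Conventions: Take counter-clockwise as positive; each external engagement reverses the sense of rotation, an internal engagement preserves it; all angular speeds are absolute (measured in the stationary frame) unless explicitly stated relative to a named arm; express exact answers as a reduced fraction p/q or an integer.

recognized (axles ride arm R): planetary set, 21/10/41 teeth
row 1 (train locked, turned with arm): all members turn x
superposition row 2 [arm held]: sun y, ring −(21/41)·y, arm 0
boundary: total ω_sun = x + y = 0 and total ω_arm = x = 1  ⇒  y = -1, x = 1
row 2 ring = −(21/41)·(-1) = 21/41
totals (row 1 + row 2): sun 1 + (-1) = 0, ring 1 + 21/41 = 62/41, arm 1 + 0 = 1
asked cell (row1, arm) = 1

row1: w_G1=1 w_G3=1 w_R=1
row2: w_G1=-1 w_G3=21/41 w_R=0
total: w_G1=0 w_G3=62/41 w_R=1
asked value: 1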